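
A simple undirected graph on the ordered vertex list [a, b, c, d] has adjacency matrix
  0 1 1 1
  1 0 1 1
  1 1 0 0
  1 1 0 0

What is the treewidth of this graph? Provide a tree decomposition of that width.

Each bag holds 3 vertices, so the decomposition has width 2, which upper-bounds the treewidth. For the lower bound, the 3 vertices {a, b, d} are pairwise adjacent, and any tree decomposition puts a clique entirely inside one bag — forcing width ≥ 2. Hence tw(G) = 2 exactly.

Treewidth 2.
One such decomposition:
Bags: B1 = {a, b, c}  B2 = {a, b, d}
Tree: B1–B2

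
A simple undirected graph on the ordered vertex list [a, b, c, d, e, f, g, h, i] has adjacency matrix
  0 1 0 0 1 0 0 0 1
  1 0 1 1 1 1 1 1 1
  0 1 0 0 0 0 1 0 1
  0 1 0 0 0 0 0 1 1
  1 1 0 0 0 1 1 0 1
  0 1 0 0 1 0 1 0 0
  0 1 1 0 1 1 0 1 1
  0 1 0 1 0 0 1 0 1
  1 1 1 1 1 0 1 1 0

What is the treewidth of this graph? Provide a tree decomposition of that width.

Treewidth 3.
One such decomposition:
Bags: B1 = {b, e, g, i}  B2 = {a, b, e, i}  B3 = {b, c, g, i}  B4 = {b, e, f, g}  B5 = {b, g, h, i}  B6 = {b, d, h, i}
Tree: B1–B2, B1–B3, B1–B4, B3–B5, B5–B6

The largest bag has 4 vertices, giving width 3; this decomposition certifies tw(G) ≤ 3. On the other hand G contains the 4-clique {b, e, f, g}. A clique must lie in a single bag of any decomposition, so no decomposition can have width below 3. Combining the bounds, tw(G) = 3.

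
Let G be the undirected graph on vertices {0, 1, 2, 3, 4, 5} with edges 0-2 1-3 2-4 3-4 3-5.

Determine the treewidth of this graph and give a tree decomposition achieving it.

Each bag holds 2 vertices, so the decomposition has width 1, which upper-bounds the treewidth. Any graph with an edge has treewidth ≥ 1, and G has the edge 0–2. Combining the bounds, tw(G) = 1.

Treewidth 1.
Bags: B1 = {0, 2}  B2 = {2, 4}  B3 = {3, 4}  B4 = {1, 3}  B5 = {3, 5}
Tree: B1–B2, B2–B3, B3–B4, B4–B5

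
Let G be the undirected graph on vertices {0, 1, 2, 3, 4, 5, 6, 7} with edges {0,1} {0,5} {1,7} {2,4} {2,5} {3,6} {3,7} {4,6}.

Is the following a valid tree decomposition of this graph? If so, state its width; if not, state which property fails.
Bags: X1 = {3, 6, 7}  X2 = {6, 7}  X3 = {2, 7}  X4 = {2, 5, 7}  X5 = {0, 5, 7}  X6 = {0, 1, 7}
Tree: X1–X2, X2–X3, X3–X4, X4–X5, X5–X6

A tree decomposition must satisfy three properties: every vertex lies in some bag; for every edge, both endpoints lie together in some bag; and for every vertex, the bags containing it form a connected subtree. Here vertex 4 appears in no bag, so the decomposition is invalid.

No — vertex 4 appears in no bag.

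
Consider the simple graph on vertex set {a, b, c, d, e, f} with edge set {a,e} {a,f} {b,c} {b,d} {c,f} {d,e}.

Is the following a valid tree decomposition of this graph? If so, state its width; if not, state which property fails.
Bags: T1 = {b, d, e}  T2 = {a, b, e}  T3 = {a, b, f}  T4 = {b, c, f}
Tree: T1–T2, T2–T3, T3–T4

Yes; width 2.

Vertex coverage: the bags together contain {a, b, c, d, e, f}, the full vertex set. Edge coverage: each edge of G has both endpoints in at least one bag. Running intersection: for every vertex, the bags containing it form a connected subtree. All three properties hold, so this is a valid tree decomposition of width max|bag| − 1 = 2, and hence tw(G) ≤ 2.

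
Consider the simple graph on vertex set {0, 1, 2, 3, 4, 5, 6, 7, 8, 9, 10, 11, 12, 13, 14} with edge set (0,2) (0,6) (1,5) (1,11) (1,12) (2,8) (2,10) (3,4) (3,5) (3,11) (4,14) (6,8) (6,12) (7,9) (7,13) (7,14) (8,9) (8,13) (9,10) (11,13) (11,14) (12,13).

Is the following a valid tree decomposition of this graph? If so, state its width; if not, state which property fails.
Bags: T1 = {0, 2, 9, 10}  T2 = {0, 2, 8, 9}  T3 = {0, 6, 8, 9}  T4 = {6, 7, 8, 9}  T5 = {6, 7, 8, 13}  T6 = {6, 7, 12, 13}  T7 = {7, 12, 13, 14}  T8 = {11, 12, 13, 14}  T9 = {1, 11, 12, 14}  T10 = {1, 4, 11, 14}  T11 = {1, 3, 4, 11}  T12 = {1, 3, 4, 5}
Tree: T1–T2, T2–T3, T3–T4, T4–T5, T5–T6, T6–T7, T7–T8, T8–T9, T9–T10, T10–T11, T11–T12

Vertex coverage: the bags together contain {0, 1, 2, 3, 4, 5, 6, 7, 8, 9, 10, 11, 12, 13, 14}, the full vertex set. Edge coverage: each edge of G has both endpoints in at least one bag. Running intersection: for every vertex, the bags containing it form a connected subtree. All three properties hold, so this is a valid tree decomposition of width max|bag| − 1 = 3, and hence tw(G) ≤ 3.

Yes; width 3.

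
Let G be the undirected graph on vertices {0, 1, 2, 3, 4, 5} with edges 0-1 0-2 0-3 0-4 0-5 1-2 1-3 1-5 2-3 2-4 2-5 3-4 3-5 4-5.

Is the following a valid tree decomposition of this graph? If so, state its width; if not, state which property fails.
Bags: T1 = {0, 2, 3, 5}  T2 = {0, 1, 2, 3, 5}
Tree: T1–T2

A tree decomposition must satisfy three properties: every vertex lies in some bag; for every edge, both endpoints lie together in some bag; and for every vertex, the bags containing it form a connected subtree. Here vertex 4 appears in no bag, so the decomposition is invalid.

No — vertex 4 appears in no bag.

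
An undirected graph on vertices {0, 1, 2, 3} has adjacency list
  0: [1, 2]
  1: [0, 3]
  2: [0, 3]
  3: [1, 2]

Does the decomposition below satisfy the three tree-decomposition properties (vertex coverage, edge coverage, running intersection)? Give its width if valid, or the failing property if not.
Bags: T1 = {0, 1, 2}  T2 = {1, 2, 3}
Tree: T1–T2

Vertex coverage: the bags together contain {0, 1, 2, 3}, the full vertex set. Edge coverage: each edge of G has both endpoints in at least one bag. Running intersection: for every vertex, the bags containing it form a connected subtree. All three properties hold, so this is a valid tree decomposition of width max|bag| − 1 = 2, and hence tw(G) ≤ 2.

Yes; width 2.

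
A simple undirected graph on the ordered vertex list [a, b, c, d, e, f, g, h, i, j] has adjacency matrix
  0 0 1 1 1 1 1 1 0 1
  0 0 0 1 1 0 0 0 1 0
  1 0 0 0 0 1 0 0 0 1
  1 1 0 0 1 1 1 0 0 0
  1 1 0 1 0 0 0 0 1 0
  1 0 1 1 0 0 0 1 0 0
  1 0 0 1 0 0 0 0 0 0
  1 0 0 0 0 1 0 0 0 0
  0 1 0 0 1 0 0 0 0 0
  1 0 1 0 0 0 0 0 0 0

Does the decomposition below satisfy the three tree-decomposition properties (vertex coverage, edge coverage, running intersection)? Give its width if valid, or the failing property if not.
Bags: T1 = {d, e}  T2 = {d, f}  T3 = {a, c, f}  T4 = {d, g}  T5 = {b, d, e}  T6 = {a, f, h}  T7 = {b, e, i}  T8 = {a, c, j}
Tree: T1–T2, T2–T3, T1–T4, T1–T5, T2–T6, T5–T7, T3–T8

No — edge (a,e) lies in no bag.

A tree decomposition must satisfy three properties: every vertex lies in some bag; for every edge, both endpoints lie together in some bag; and for every vertex, the bags containing it form a connected subtree. Here edge (a,e) lies in no bag, so the decomposition is invalid.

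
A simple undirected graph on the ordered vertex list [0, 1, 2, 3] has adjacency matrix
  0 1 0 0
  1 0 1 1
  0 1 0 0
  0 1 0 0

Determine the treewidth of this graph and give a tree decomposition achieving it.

Treewidth 1.
One optimal decomposition is:
Bags: B1 = {1, 3}  B2 = {0, 1}  B3 = {1, 2}
Tree: B1–B2, B1–B3

Each bag holds 2 vertices, so the decomposition has width 1, which upper-bounds the treewidth. G has an edge, so its treewidth is at least 1. Combining the bounds, tw(G) = 1.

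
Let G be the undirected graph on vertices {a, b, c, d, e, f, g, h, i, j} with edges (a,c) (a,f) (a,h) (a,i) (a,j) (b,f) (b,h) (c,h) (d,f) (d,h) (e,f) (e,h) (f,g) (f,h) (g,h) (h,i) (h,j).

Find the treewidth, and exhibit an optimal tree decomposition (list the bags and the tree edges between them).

Treewidth 2.
One such decomposition:
Bags: B1 = {a, f, h}  B2 = {f, g, h}  B3 = {a, h, j}  B4 = {b, f, h}  B5 = {a, h, i}  B6 = {e, f, h}  B7 = {a, c, h}  B8 = {d, f, h}
Tree: B1–B2, B1–B3, B2–B4, B3–B5, B2–B6, B5–B7, B2–B8

Each bag holds 3 vertices, so the decomposition has width 2, which upper-bounds the treewidth. Conversely, {a, h, j} is a clique of size 3, and the vertices of any clique must share a bag in every tree decomposition; so some bag has ≥ 3 vertices and tw(G) ≥ 2. Combining the bounds, tw(G) = 2.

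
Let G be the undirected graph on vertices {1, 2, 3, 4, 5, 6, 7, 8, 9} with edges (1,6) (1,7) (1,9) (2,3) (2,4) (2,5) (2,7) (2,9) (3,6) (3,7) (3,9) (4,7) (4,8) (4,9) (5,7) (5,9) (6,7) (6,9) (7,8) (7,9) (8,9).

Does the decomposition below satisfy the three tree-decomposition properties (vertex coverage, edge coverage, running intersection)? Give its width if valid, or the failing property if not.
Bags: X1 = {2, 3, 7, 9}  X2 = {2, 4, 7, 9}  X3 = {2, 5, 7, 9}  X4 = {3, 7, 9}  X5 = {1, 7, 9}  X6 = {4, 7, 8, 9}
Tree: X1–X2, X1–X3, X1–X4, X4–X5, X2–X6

A tree decomposition must satisfy three properties: every vertex lies in some bag; for every edge, both endpoints lie together in some bag; and for every vertex, the bags containing it form a connected subtree. Here vertex 6 appears in no bag, so the decomposition is invalid.

No — vertex 6 appears in no bag.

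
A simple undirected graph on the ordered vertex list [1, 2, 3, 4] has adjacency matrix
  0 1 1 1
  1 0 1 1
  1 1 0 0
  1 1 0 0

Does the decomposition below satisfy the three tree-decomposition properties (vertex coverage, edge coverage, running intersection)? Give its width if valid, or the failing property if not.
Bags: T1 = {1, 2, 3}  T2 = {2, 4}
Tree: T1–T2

No — edge (1,4) lies in no bag.

A tree decomposition must satisfy three properties: every vertex lies in some bag; for every edge, both endpoints lie together in some bag; and for every vertex, the bags containing it form a connected subtree. Here edge (1,4) lies in no bag, so the decomposition is invalid.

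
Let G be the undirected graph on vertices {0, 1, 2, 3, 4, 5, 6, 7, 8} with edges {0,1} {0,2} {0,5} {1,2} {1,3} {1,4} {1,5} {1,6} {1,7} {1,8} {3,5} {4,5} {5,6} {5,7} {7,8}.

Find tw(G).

A width-2 tree decomposition is:
Bags: B1 = {1, 5, 6}  B2 = {1, 3, 5}  B3 = {1, 5, 7}  B4 = {0, 1, 5}  B5 = {1, 7, 8}  B6 = {0, 1, 2}  B7 = {1, 4, 5}
Tree: B1–B2, B2–B3, B2–B4, B3–B5, B4–B6, B2–B7
The largest bag has 3 vertices, giving width 2; this decomposition certifies tw(G) ≤ 2. Conversely, {1, 7, 8} is a clique of size 3, and the vertices of any clique must share a bag in every tree decomposition; so some bag has ≥ 3 vertices and tw(G) ≥ 2. Hence tw(G) = 2 exactly.

2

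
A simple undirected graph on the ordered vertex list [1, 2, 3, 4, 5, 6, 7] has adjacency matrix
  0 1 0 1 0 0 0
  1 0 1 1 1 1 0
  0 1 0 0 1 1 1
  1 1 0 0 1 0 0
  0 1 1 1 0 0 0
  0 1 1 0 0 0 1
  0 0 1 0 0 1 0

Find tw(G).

A width-2 tree decomposition is:
Bags: B1 = {2, 3, 5}  B2 = {2, 4, 5}  B3 = {2, 3, 6}  B4 = {1, 2, 4}  B5 = {3, 6, 7}
Tree: B1–B2, B1–B3, B2–B4, B3–B5
Each bag holds 3 vertices, so the decomposition has width 2, which upper-bounds the treewidth. For the lower bound, the 3 vertices {1, 2, 4} are pairwise adjacent, and any tree decomposition puts a clique entirely inside one bag — forcing width ≥ 2. Hence tw(G) = 2 exactly.

2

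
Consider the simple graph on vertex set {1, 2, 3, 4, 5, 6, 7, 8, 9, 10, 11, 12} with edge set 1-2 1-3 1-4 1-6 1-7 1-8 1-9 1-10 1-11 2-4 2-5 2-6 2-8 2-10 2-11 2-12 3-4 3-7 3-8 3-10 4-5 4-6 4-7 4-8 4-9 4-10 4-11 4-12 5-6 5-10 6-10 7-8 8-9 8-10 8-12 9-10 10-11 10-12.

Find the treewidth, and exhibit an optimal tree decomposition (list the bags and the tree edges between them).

The largest bag has 5 vertices, giving width 4; this decomposition certifies tw(G) ≤ 4. For the lower bound, the 5 vertices {1, 4, 8, 9, 10} are pairwise adjacent, and any tree decomposition puts a clique entirely inside one bag — forcing width ≥ 4. The upper and lower bounds meet at 4, so that is the treewidth.

Treewidth 4.
One such decomposition:
Bags: B1 = {1, 2, 4, 8, 10}  B2 = {1, 4, 8, 9, 10}  B3 = {1, 3, 4, 8, 10}  B4 = {1, 3, 4, 7, 8}  B5 = {2, 4, 8, 10, 12}  B6 = {1, 2, 4, 6, 10}  B7 = {1, 2, 4, 10, 11}  B8 = {2, 4, 5, 6, 10}
Tree: B1–B2, B1–B3, B3–B4, B1–B5, B1–B6, B6–B7, B6–B8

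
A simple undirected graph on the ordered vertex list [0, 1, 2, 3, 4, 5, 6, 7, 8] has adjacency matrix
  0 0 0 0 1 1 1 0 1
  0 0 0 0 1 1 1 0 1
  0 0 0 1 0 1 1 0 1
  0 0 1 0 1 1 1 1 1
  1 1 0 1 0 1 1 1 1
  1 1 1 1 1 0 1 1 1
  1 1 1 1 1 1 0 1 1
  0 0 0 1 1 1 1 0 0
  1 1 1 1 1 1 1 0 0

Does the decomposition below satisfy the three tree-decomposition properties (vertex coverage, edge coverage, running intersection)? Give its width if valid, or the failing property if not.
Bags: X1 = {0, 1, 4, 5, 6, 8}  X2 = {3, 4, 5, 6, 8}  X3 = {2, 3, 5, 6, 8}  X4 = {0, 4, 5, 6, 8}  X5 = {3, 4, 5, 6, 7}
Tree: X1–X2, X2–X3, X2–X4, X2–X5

A tree decomposition must satisfy three properties: every vertex lies in some bag; for every edge, both endpoints lie together in some bag; and for every vertex, the bags containing it form a connected subtree. Here bags containing vertex 0 are not connected in the tree, so the decomposition is invalid.

No — bags containing vertex 0 are not connected in the tree.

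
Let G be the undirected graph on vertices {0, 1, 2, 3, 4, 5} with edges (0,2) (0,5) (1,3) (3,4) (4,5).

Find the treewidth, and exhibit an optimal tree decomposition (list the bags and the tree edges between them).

Treewidth 1.
One such decomposition:
Bags: B1 = {1, 3}  B2 = {3, 4}  B3 = {4, 5}  B4 = {0, 5}  B5 = {0, 2}
Tree: B1–B2, B2–B3, B3–B4, B4–B5

Each bag holds 2 vertices, so the decomposition has width 1, which upper-bounds the treewidth. G has an edge, so its treewidth is at least 1. Therefore the treewidth is 1.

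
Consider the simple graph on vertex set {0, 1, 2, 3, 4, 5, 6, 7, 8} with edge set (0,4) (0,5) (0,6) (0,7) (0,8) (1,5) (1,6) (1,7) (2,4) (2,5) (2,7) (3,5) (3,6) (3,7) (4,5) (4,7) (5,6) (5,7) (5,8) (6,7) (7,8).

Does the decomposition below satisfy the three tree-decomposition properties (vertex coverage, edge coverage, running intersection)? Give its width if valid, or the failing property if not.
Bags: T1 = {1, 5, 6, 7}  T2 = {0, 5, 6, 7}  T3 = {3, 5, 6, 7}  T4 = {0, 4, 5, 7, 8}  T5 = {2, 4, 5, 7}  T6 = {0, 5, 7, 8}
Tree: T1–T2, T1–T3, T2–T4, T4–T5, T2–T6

No — bags containing vertex 8 are not connected in the tree.

A tree decomposition must satisfy three properties: every vertex lies in some bag; for every edge, both endpoints lie together in some bag; and for every vertex, the bags containing it form a connected subtree. Here bags containing vertex 8 are not connected in the tree, so the decomposition is invalid.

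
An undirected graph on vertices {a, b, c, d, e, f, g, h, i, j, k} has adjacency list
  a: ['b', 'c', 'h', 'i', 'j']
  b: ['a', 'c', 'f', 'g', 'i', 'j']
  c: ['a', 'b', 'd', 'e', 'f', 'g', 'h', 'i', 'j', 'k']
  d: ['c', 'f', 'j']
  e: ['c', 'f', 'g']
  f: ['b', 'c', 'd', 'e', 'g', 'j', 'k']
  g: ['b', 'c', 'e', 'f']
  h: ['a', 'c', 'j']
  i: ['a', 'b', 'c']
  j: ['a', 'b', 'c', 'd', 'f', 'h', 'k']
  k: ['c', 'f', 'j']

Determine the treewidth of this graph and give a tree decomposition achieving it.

Treewidth 3.
Bags: B1 = {b, c, f, g}  B2 = {b, c, f, j}  B3 = {a, b, c, j}  B4 = {a, c, h, j}  B5 = {c, f, j, k}  B6 = {c, d, f, j}  B7 = {a, b, c, i}  B8 = {c, e, f, g}
Tree: B1–B2, B2–B3, B3–B4, B2–B5, B5–B6, B3–B7, B1–B8

The largest bag has 4 vertices, giving width 3; this decomposition certifies tw(G) ≤ 3. Conversely, {a, c, h, j} is a clique of size 4, and the vertices of any clique must share a bag in every tree decomposition; so some bag has ≥ 4 vertices and tw(G) ≥ 3. The upper and lower bounds meet at 3, so that is the treewidth.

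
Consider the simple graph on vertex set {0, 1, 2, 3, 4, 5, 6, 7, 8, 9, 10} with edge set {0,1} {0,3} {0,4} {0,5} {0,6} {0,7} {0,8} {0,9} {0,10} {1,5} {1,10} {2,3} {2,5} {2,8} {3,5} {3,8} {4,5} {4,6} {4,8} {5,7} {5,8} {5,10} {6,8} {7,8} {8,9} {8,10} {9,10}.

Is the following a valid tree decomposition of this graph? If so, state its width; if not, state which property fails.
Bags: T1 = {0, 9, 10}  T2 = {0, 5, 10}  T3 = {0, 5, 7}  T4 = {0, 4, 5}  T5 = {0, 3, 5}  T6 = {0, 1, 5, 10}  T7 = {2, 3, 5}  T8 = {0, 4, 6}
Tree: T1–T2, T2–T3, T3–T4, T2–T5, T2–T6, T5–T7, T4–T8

No — vertex 8 appears in no bag.

A tree decomposition must satisfy three properties: every vertex lies in some bag; for every edge, both endpoints lie together in some bag; and for every vertex, the bags containing it form a connected subtree. Here vertex 8 appears in no bag, so the decomposition is invalid.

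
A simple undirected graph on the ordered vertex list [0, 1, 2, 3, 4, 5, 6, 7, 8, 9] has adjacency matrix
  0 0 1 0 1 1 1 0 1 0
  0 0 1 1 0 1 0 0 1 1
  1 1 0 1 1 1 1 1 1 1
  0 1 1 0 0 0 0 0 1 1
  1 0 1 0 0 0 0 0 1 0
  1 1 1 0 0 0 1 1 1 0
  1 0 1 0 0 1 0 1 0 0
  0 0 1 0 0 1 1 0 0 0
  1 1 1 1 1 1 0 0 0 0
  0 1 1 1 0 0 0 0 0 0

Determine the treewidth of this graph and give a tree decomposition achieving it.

Treewidth 3.
One such decomposition:
Bags: B1 = {1, 2, 5, 8}  B2 = {0, 2, 5, 8}  B3 = {1, 2, 3, 8}  B4 = {0, 2, 4, 8}  B5 = {0, 2, 5, 6}  B6 = {2, 5, 6, 7}  B7 = {1, 2, 3, 9}
Tree: B1–B2, B1–B3, B2–B4, B2–B5, B5–B6, B3–B7

Each bag holds 4 vertices, so the decomposition has width 3, which upper-bounds the treewidth. For the lower bound, the 4 vertices {1, 2, 3, 9} are pairwise adjacent, and any tree decomposition puts a clique entirely inside one bag — forcing width ≥ 3. Therefore the treewidth is 3.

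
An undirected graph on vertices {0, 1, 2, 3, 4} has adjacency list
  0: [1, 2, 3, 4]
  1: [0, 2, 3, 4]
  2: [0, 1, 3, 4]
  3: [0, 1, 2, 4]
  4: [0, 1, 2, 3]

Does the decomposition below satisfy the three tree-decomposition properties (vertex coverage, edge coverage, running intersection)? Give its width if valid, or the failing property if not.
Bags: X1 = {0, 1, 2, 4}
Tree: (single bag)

No — vertex 3 appears in no bag.

A tree decomposition must satisfy three properties: every vertex lies in some bag; for every edge, both endpoints lie together in some bag; and for every vertex, the bags containing it form a connected subtree. Here vertex 3 appears in no bag, so the decomposition is invalid.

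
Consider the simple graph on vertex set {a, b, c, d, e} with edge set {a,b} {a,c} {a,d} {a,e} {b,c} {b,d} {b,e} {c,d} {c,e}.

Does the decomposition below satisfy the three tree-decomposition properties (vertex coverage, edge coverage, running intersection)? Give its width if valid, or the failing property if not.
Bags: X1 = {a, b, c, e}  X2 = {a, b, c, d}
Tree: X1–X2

Vertex coverage: the bags together contain {a, b, c, d, e}, the full vertex set. Edge coverage: each edge of G has both endpoints in at least one bag. Running intersection: for every vertex, the bags containing it form a connected subtree. All three properties hold, so this is a valid tree decomposition of width max|bag| − 1 = 3, and hence tw(G) ≤ 3.

Yes; width 3.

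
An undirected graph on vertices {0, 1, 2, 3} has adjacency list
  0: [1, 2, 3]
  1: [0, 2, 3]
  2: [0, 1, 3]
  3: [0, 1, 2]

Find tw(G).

A width-3 tree decomposition is:
Bags: B1 = {0, 1, 2, 3}
Tree: (single bag)
A single bag containing all 4 vertices is trivially a valid decomposition of width 3. On the other hand G contains the 4-clique {0, 1, 2, 3}. A clique must lie in a single bag of any decomposition, so no decomposition can have width below 3. Combining the bounds, tw(G) = 3.

3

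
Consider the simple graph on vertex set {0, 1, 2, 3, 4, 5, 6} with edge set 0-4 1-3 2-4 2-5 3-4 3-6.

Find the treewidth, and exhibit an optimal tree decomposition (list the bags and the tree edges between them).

Treewidth 1.
Bags: B1 = {3, 4}  B2 = {3, 6}  B3 = {1, 3}  B4 = {2, 4}  B5 = {0, 4}  B6 = {2, 5}
Tree: B1–B2, B2–B3, B1–B4, B4–B5, B4–B6

Every bag has size at most 2, so the width is 2 − 1 = 1 and tw(G) ≤ 1. Any graph with an edge has treewidth ≥ 1, and G has the edge 4–3. The upper and lower bounds meet at 1, so that is the treewidth.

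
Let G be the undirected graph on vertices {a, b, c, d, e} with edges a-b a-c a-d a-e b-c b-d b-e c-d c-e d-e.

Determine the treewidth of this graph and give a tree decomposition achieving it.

Treewidth 4.
One optimal decomposition is:
Bags: B1 = {a, b, c, d, e}
Tree: (single bag)

With just one bag of size 5, the width is 5 − 1 = 4, so tw(G) ≤ 4. For the lower bound, the 5 vertices {a, b, c, d, e} are pairwise adjacent, and any tree decomposition puts a clique entirely inside one bag — forcing width ≥ 4. The upper and lower bounds meet at 4, so that is the treewidth.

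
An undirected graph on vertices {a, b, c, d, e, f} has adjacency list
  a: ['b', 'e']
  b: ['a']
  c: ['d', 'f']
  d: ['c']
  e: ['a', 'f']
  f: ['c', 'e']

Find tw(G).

A width-1 tree decomposition is:
Bags: B1 = {c, d}  B2 = {c, f}  B3 = {e, f}  B4 = {a, e}  B5 = {a, b}
Tree: B1–B2, B2–B3, B3–B4, B4–B5
Every bag has size at most 2, so the width is 2 − 1 = 1 and tw(G) ≤ 1. Since G has at least one edge (e.g. d–c), it is not an edgeless graph, so tw(G) ≥ 1. The upper and lower bounds meet at 1, so that is the treewidth.

1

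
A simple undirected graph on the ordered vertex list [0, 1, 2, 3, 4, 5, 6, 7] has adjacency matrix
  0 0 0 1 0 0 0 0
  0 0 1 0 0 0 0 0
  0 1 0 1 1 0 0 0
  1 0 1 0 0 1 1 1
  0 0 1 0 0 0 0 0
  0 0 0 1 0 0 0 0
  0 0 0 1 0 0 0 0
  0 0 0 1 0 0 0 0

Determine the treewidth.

1

A width-1 tree decomposition is:
Bags: B1 = {3, 5}  B2 = {2, 3}  B3 = {2, 4}  B4 = {3, 7}  B5 = {3, 6}  B6 = {1, 2}  B7 = {0, 3}
Tree: B1–B2, B2–B3, B1–B4, B4–B5, B2–B6, B1–B7
Every bag has size at most 2, so the width is 2 − 1 = 1 and tw(G) ≤ 1. Since G has at least one edge (e.g. 5–3), it is not an edgeless graph, so tw(G) ≥ 1. Therefore the treewidth is 1.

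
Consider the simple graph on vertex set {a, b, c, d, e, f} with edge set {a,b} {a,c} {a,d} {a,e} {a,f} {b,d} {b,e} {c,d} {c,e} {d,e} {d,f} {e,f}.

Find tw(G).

3

A width-3 tree decomposition is:
Bags: B1 = {a, d, e, f}  B2 = {a, c, d, e}  B3 = {a, b, d, e}
Tree: B1–B2, B1–B3
Every bag has size at most 4, so the width is 4 − 1 = 3 and tw(G) ≤ 3. On the other hand G contains the 4-clique {a, c, d, e}. A clique must lie in a single bag of any decomposition, so no decomposition can have width below 3. Hence tw(G) = 3 exactly.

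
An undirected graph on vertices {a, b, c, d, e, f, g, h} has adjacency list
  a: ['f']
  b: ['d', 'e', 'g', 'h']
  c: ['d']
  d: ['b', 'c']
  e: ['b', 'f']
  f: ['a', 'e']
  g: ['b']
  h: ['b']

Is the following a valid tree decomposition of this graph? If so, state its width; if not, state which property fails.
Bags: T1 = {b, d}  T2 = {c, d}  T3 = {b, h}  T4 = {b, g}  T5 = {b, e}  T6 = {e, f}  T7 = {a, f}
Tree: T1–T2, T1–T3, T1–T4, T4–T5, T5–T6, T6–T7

Yes; width 1.

Checking the three conditions: (i) the bags cover all of {a, b, c, d, e, f, g, h}; (ii) for each edge, some bag contains both endpoints; (iii) the bags containing any fixed vertex form a subtree. All hold, so the decomposition is valid with width 2 − 1 = 1.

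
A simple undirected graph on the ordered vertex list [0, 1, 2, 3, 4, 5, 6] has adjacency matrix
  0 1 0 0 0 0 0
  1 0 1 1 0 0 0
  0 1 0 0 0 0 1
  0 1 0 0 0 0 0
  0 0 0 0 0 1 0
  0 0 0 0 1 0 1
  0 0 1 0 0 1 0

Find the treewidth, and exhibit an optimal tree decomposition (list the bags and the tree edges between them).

The largest bag has 2 vertices, giving width 1; this decomposition certifies tw(G) ≤ 1. Since G has at least one edge (e.g. 3–1), it is not an edgeless graph, so tw(G) ≥ 1. The upper and lower bounds meet at 1, so that is the treewidth.

Treewidth 1.
Bags: B1 = {1, 3}  B2 = {1, 2}  B3 = {2, 6}  B4 = {5, 6}  B5 = {4, 5}  B6 = {0, 1}
Tree: B1–B2, B2–B3, B3–B4, B4–B5, B1–B6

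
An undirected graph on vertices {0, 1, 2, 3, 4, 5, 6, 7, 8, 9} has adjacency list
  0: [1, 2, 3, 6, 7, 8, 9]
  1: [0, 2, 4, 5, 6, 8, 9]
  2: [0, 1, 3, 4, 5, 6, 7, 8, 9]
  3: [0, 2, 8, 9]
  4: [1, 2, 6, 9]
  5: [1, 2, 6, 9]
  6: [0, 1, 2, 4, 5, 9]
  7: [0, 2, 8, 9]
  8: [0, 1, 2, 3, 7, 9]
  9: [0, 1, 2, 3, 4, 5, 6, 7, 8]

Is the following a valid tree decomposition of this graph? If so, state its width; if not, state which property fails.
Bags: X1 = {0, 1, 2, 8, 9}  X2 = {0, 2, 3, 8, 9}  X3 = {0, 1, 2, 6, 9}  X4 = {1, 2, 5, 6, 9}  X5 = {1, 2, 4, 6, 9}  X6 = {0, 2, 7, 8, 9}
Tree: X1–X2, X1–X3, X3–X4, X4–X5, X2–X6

Checking the three conditions: (i) the bags cover all of {0, 1, 2, 3, 4, 5, 6, 7, 8, 9}; (ii) for each edge, some bag contains both endpoints; (iii) the bags containing any fixed vertex form a subtree. All hold, so the decomposition is valid with width 5 − 1 = 4.

Yes; width 4.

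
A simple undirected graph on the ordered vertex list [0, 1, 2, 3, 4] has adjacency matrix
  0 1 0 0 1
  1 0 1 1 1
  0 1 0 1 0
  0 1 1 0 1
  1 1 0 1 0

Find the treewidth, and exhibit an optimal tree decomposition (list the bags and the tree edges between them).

Each bag holds 3 vertices, so the decomposition has width 2, which upper-bounds the treewidth. On the other hand G contains the 3-clique {0, 1, 4}. A clique must lie in a single bag of any decomposition, so no decomposition can have width below 2. The upper and lower bounds meet at 2, so that is the treewidth.

Treewidth 2.
Bags: B1 = {1, 3, 4}  B2 = {1, 2, 3}  B3 = {0, 1, 4}
Tree: B1–B2, B1–B3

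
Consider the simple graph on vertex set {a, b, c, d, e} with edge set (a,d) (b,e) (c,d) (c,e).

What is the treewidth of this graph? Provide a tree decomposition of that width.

Every bag has size at most 2, so the width is 2 − 1 = 1 and tw(G) ≤ 1. Any graph with an edge has treewidth ≥ 1, and G has the edge a–d. Combining the bounds, tw(G) = 1.

Treewidth 1.
One optimal decomposition is:
Bags: B1 = {a, d}  B2 = {c, d}  B3 = {c, e}  B4 = {b, e}
Tree: B1–B2, B2–B3, B3–B4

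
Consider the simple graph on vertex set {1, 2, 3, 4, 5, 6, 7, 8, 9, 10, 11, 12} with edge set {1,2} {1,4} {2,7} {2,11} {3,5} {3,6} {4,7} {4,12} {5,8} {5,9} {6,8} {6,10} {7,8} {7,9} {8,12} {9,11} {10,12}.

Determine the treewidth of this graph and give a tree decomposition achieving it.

Every bag has size at most 4, so the width is 4 − 1 = 3 and tw(G) ≤ 3. For the lower bound: the 4 vertex sets {1,2,11}, {4}, {7}, {5,8,9,12} are disjoint, each induces a connected subgraph, and every pair is joined by at least one edge of G. Contracting each set to a single vertex therefore yields K_{4} as a minor, and since treewidth is minor-monotone, tw(G) ≥ tw(K_{4}) = 3. Combining the bounds, tw(G) = 3.

Treewidth 3.
One such decomposition:
Bags: B1 = {1, 2, 4, 11}  B2 = {2, 4, 7, 11}  B3 = {4, 7, 9, 11}  B4 = {4, 7, 9, 12}  B5 = {7, 8, 9, 12}  B6 = {5, 8, 9, 12}  B7 = {5, 8, 10, 12}  B8 = {5, 6, 8, 10}  B9 = {3, 5, 6, 10}
Tree: B1–B2, B2–B3, B3–B4, B4–B5, B5–B6, B6–B7, B7–B8, B8–B9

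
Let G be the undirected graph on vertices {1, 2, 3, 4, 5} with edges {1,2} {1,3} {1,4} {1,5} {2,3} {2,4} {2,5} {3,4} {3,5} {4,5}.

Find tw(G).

A width-4 tree decomposition is:
Bags: B1 = {1, 2, 3, 4, 5}
Tree: (single bag)
With just one bag of size 5, the width is 5 − 1 = 4, so tw(G) ≤ 4. For the lower bound, the 5 vertices {1, 2, 3, 4, 5} are pairwise adjacent, and any tree decomposition puts a clique entirely inside one bag — forcing width ≥ 4. The upper and lower bounds meet at 4, so that is the treewidth.

4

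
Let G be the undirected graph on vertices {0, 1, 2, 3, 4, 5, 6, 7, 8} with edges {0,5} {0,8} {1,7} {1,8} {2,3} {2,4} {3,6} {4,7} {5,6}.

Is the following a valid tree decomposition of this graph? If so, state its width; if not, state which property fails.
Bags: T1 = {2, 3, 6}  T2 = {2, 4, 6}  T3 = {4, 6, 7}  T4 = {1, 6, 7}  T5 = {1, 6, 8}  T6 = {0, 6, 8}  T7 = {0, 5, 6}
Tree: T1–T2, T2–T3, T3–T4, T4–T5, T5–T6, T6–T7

Checking the three conditions: (i) the bags cover all of {0, 1, 2, 3, 4, 5, 6, 7, 8}; (ii) for each edge, some bag contains both endpoints; (iii) the bags containing any fixed vertex form a subtree. All hold, so the decomposition is valid with width 3 − 1 = 2.

Yes; width 2.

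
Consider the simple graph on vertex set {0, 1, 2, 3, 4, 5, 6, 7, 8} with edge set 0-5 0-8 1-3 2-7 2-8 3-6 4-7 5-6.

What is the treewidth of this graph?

1

A width-1 tree decomposition is:
Bags: B1 = {1, 3}  B2 = {3, 6}  B3 = {5, 6}  B4 = {0, 5}  B5 = {0, 8}  B6 = {2, 8}  B7 = {2, 7}  B8 = {4, 7}
Tree: B1–B2, B2–B3, B3–B4, B4–B5, B5–B6, B6–B7, B7–B8
Every bag has size at most 2, so the width is 2 − 1 = 1 and tw(G) ≤ 1. G has an edge, so its treewidth is at least 1. Hence tw(G) = 1 exactly.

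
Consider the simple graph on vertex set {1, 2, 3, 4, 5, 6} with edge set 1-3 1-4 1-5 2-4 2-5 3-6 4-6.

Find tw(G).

2

A width-2 tree decomposition is:
Bags: B1 = {2, 4, 5}  B2 = {1, 4, 5}  B3 = {1, 4, 6}  B4 = {1, 3, 6}
Tree: B1–B2, B2–B3, B3–B4
Each bag holds 3 vertices, so the decomposition has width 2, which upper-bounds the treewidth. Since 2–5–1–4–2 is a cycle in G, G is not acyclic. Forests are exactly the graphs of treewidth ≤ 1, so tw(G) ≥ 2. Hence tw(G) = 2 exactly.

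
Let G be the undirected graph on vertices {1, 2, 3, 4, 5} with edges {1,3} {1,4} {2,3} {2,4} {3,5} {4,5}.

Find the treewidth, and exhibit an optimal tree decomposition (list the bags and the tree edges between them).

Treewidth 2.
One such decomposition:
Bags: B1 = {3, 4, 5}  B2 = {1, 3, 4}  B3 = {2, 3, 4}
Tree: B1–B2, B2–B3

Every bag has size at most 3, so the width is 3 − 1 = 2 and tw(G) ≤ 2. Since 5–3–1–4–5 is a cycle in G, G is not acyclic. Forests are exactly the graphs of treewidth ≤ 1, so tw(G) ≥ 2. Therefore the treewidth is 2.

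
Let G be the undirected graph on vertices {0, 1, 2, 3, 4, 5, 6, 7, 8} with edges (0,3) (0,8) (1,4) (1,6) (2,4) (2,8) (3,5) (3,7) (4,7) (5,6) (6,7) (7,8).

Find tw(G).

3

A width-3 tree decomposition is:
Bags: B1 = {1, 3, 5, 6}  B2 = {1, 3, 6, 7}  B3 = {1, 3, 4, 7}  B4 = {0, 3, 4, 7}  B5 = {0, 4, 7, 8}  B6 = {0, 2, 4, 8}
Tree: B1–B2, B2–B3, B3–B4, B4–B5, B5–B6
Each bag holds 4 vertices, so the decomposition has width 3, which upper-bounds the treewidth. For the lower bound: the 4 vertex sets {1,5,6}, {3}, {7}, {0,2,4,8} are disjoint, each induces a connected subgraph, and every pair is joined by at least one edge of G. Contracting each set to a single vertex therefore yields K_{4} as a minor, and since treewidth is minor-monotone, tw(G) ≥ tw(K_{4}) = 3. Hence tw(G) = 3 exactly.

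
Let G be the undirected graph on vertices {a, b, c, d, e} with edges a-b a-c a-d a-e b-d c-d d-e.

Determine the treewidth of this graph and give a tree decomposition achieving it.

Each bag holds 3 vertices, so the decomposition has width 2, which upper-bounds the treewidth. For the lower bound, the 3 vertices {a, d, e} are pairwise adjacent, and any tree decomposition puts a clique entirely inside one bag — forcing width ≥ 2. The upper and lower bounds meet at 2, so that is the treewidth.

Treewidth 2.
One optimal decomposition is:
Bags: B1 = {a, b, d}  B2 = {a, d, e}  B3 = {a, c, d}
Tree: B1–B2, B1–B3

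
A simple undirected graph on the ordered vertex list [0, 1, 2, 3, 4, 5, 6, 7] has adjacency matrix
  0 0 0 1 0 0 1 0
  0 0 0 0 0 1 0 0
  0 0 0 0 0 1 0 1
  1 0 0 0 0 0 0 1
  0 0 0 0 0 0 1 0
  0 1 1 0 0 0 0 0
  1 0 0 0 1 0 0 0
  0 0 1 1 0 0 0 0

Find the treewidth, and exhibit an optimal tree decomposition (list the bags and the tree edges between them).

Treewidth 1.
One optimal decomposition is:
Bags: B1 = {4, 6}  B2 = {0, 6}  B3 = {0, 3}  B4 = {3, 7}  B5 = {2, 7}  B6 = {2, 5}  B7 = {1, 5}
Tree: B1–B2, B2–B3, B3–B4, B4–B5, B5–B6, B6–B7

The largest bag has 2 vertices, giving width 1; this decomposition certifies tw(G) ≤ 1. Since G has at least one edge (e.g. 4–6), it is not an edgeless graph, so tw(G) ≥ 1. Combining the bounds, tw(G) = 1.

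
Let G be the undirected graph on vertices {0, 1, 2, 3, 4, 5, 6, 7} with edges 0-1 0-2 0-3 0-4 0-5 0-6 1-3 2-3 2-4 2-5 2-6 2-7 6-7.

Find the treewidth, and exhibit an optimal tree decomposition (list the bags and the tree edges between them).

Treewidth 2.
One optimal decomposition is:
Bags: B1 = {0, 2, 6}  B2 = {0, 2, 5}  B3 = {0, 2, 4}  B4 = {0, 2, 3}  B5 = {0, 1, 3}  B6 = {2, 6, 7}
Tree: B1–B2, B2–B3, B2–B4, B4–B5, B1–B6

The largest bag has 3 vertices, giving width 2; this decomposition certifies tw(G) ≤ 2. On the other hand G contains the 3-clique {0, 1, 3}. A clique must lie in a single bag of any decomposition, so no decomposition can have width below 2. The upper and lower bounds meet at 2, so that is the treewidth.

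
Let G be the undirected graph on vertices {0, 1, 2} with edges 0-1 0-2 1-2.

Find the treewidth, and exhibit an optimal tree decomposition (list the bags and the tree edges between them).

A single bag containing all 3 vertices is trivially a valid decomposition of width 2. Conversely, {0, 1, 2} is a clique of size 3, and the vertices of any clique must share a bag in every tree decomposition; so some bag has ≥ 3 vertices and tw(G) ≥ 2. The upper and lower bounds meet at 2, so that is the treewidth.

Treewidth 2.
One optimal decomposition is:
Bags: B1 = {0, 1, 2}
Tree: (single bag)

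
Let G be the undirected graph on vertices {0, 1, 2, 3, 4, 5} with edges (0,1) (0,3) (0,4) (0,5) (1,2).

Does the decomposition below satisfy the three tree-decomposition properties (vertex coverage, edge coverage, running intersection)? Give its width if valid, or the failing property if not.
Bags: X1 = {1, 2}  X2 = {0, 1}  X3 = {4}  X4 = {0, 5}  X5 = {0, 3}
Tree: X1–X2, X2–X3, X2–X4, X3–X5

No — edge (0,4) lies in no bag.

A tree decomposition must satisfy three properties: every vertex lies in some bag; for every edge, both endpoints lie together in some bag; and for every vertex, the bags containing it form a connected subtree. Here edge (0,4) lies in no bag, so the decomposition is invalid.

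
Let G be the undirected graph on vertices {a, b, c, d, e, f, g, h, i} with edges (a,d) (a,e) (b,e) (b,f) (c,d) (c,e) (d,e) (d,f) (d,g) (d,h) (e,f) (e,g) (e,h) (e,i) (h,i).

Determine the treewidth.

A width-2 tree decomposition is:
Bags: B1 = {d, e, h}  B2 = {d, e, f}  B3 = {a, d, e}  B4 = {c, d, e}  B5 = {d, e, g}  B6 = {e, h, i}  B7 = {b, e, f}
Tree: B1–B2, B1–B3, B2–B4, B3–B5, B1–B6, B2–B7
Each bag holds 3 vertices, so the decomposition has width 2, which upper-bounds the treewidth. For the lower bound, the 3 vertices {d, e, f} are pairwise adjacent, and any tree decomposition puts a clique entirely inside one bag — forcing width ≥ 2. Therefore the treewidth is 2.

2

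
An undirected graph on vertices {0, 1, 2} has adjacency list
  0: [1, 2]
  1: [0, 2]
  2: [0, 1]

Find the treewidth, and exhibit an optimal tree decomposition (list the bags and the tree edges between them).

Treewidth 2.
One optimal decomposition is:
Bags: B1 = {0, 1, 2}
Tree: (single bag)

A single bag containing all 3 vertices is trivially a valid decomposition of width 2. On the other hand G contains the 3-clique {0, 1, 2}. A clique must lie in a single bag of any decomposition, so no decomposition can have width below 2. Combining the bounds, tw(G) = 2.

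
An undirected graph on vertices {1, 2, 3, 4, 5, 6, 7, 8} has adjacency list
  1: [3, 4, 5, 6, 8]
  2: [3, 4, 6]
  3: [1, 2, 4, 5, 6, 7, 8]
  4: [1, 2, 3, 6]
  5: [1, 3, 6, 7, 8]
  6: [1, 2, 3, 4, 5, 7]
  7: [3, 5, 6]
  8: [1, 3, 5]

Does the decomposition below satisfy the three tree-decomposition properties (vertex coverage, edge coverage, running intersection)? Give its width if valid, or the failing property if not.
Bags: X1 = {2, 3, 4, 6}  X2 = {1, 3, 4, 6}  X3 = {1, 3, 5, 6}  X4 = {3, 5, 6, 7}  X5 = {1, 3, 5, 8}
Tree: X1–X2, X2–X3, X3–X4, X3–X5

Checking the three conditions: (i) the bags cover all of {1, 2, 3, 4, 5, 6, 7, 8}; (ii) for each edge, some bag contains both endpoints; (iii) the bags containing any fixed vertex form a subtree. All hold, so the decomposition is valid with width 4 − 1 = 3.

Yes; width 3.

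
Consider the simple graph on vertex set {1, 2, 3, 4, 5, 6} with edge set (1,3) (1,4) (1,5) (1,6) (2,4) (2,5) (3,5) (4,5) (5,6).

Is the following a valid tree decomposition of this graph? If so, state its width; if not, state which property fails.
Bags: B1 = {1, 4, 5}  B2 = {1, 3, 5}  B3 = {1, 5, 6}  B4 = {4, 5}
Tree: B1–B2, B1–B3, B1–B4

A tree decomposition must satisfy three properties: every vertex lies in some bag; for every edge, both endpoints lie together in some bag; and for every vertex, the bags containing it form a connected subtree. Here vertex 2 appears in no bag, so the decomposition is invalid.

No — vertex 2 appears in no bag.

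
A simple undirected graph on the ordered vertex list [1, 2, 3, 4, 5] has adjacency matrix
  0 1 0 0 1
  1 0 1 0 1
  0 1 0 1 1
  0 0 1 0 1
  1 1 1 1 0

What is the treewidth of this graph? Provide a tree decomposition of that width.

Treewidth 2.
One such decomposition:
Bags: B1 = {1, 2, 5}  B2 = {2, 3, 5}  B3 = {3, 4, 5}
Tree: B1–B2, B2–B3

The largest bag has 3 vertices, giving width 2; this decomposition certifies tw(G) ≤ 2. Conversely, {1, 2, 5} is a clique of size 3, and the vertices of any clique must share a bag in every tree decomposition; so some bag has ≥ 3 vertices and tw(G) ≥ 2. Combining the bounds, tw(G) = 2.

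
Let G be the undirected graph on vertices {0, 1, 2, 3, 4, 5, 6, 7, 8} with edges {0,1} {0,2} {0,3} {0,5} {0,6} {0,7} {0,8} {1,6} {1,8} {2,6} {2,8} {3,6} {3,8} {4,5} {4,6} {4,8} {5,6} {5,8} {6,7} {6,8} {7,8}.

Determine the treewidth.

A width-3 tree decomposition is:
Bags: B1 = {0, 5, 6, 8}  B2 = {0, 6, 7, 8}  B3 = {0, 3, 6, 8}  B4 = {0, 2, 6, 8}  B5 = {0, 1, 6, 8}  B6 = {4, 5, 6, 8}
Tree: B1–B2, B2–B3, B1–B4, B2–B5, B1–B6
Every bag has size at most 4, so the width is 4 − 1 = 3 and tw(G) ≤ 3. On the other hand G contains the 4-clique {0, 1, 6, 8}. A clique must lie in a single bag of any decomposition, so no decomposition can have width below 3. The upper and lower bounds meet at 3, so that is the treewidth.

3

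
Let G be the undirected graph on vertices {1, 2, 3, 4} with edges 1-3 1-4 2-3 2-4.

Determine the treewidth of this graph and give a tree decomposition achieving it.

Treewidth 2.
Bags: B1 = {2, 3, 4}  B2 = {1, 3, 4}
Tree: B1–B2

The largest bag has 3 vertices, giving width 2; this decomposition certifies tw(G) ≤ 2. The edges 4–2–3–1–4 form a cycle, so G is not a tree and its treewidth is at least 2. Hence tw(G) = 2 exactly.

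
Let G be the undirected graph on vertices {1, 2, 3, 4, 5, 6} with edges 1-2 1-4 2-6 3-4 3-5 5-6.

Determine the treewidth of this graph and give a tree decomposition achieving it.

Every bag has size at most 3, so the width is 3 − 1 = 2 and tw(G) ≤ 2. For the lower bound, G contains the cycle 3–5–6–2–1–4–3, so G is not a forest; only forests have treewidth ≤ 1, hence tw(G) ≥ 2. Therefore the treewidth is 2.

Treewidth 2.
One optimal decomposition is:
Bags: B1 = {3, 5, 6}  B2 = {2, 3, 6}  B3 = {1, 2, 3}  B4 = {1, 3, 4}
Tree: B1–B2, B2–B3, B3–B4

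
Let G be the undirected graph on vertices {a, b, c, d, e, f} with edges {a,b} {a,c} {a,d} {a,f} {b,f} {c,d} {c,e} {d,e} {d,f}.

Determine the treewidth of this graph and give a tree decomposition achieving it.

Every bag has size at most 3, so the width is 3 − 1 = 2 and tw(G) ≤ 2. For the lower bound, the 3 vertices {c, d, e} are pairwise adjacent, and any tree decomposition puts a clique entirely inside one bag — forcing width ≥ 2. Hence tw(G) = 2 exactly.

Treewidth 2.
One such decomposition:
Bags: B1 = {a, c, d}  B2 = {c, d, e}  B3 = {a, d, f}  B4 = {a, b, f}
Tree: B1–B2, B1–B3, B3–B4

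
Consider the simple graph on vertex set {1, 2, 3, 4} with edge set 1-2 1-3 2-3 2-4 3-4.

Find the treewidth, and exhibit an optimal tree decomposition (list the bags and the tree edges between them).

Every bag has size at most 3, so the width is 3 − 1 = 2 and tw(G) ≤ 2. On the other hand G contains the 3-clique {1, 2, 3}. A clique must lie in a single bag of any decomposition, so no decomposition can have width below 2. Therefore the treewidth is 2.

Treewidth 2.
Bags: B1 = {1, 2, 3}  B2 = {2, 3, 4}
Tree: B1–B2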